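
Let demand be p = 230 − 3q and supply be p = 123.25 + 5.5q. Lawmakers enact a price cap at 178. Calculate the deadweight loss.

28.82

Competitive equilibrium: 230 − 3q = 123.25 + 5.5q → q* = 12.55882, p* = 192.32353.
At the ceiling p = 178, quantity supplied = (178 − 123.25)/5.5 = 9.95455.
Willingness to pay at q' = 9.95455: 230 − 3·9.95455 = 200.13635.
Δq = 12.55882 − 9.95455 = 2.60427; wedge = 200.13635 − 178 = 22.13635.
DWL = ½ × 2.60427 × 22.13635 = 28.82.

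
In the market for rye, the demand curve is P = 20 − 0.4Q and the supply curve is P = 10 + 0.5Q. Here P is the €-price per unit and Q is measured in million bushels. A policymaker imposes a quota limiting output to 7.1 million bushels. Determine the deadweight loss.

€7.24 million

Competitive equilibrium: 20 − 0.4Q = 10 + 0.5Q → Q* = 11.1111, P* = 15.5556.
At Q = 7.1: demand price = 20 − 0.4·7.1 = 17.16; supply price = 10 + 0.5·7.1 = 13.55.
ΔQ = 11.1111 − 7.1 = 4.0111; wedge = 17.16 − 13.55 = 3.61.
Deadweight loss = ½ × 4.0111 × 3.61 = €7.24 million.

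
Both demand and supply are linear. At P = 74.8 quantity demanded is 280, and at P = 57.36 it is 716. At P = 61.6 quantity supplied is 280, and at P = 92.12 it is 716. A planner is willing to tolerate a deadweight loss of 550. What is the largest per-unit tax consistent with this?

11

Demand slope = (57.36 − 74.8)/(716 − 280) = −0.04, so P = 86 − 0.04Q.
Supply slope = (92.12 − 61.6)/(716 − 280) = 0.07, so P = 42 + 0.07Q.
Competitive equilibrium: 86 − 0.04Q = 42 + 0.07Q → Q* = 400, P* = 70.
A tax t gives ΔQ = t/0.11 and wedge t, so DWL = t²/0.22.
t²/0.22 = 550 → t² = 121 → t = 11.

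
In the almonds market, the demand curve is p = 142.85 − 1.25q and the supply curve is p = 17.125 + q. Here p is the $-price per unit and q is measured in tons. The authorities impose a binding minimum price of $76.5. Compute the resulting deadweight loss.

Competitive equilibrium: 142.85 − 1.25q = 17.125 + q → q* = 55.8778, p* = 73.0028.
At the floor p = 76.5, quantity demanded = (142.85 − 76.5)/1.25 = 53.08.
Sellers' marginal cost at q' = 53.08: 17.125 + 1·53.08 = 70.205.
Δq = 55.8778 − 53.08 = 2.7978; wedge = 76.5 − 70.205 = 6.295.
Deadweight loss = ½ × 2.7978 × 6.295 = $8.81.

$8.81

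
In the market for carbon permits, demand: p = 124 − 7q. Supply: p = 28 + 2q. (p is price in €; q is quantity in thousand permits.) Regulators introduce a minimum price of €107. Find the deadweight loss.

Competitive equilibrium: 124 − 7q = 28 + 2q → q* = 10.6667, p* = 49.3333.
At the floor p = 107, quantity demanded = (124 − 107)/7 = 2.4286.
Sellers' marginal cost at q' = 2.4286: 28 + 2·2.4286 = 32.8572.
Δq = 10.6667 − 2.4286 = 8.2381; wedge = 107 − 32.8572 = 74.1428.
Deadweight loss = ½ × 8.2381 × 74.1428 = €305.40 thousand.

€305.40 thousand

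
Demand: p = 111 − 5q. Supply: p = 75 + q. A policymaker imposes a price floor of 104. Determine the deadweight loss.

Competitive equilibrium: 111 − 5q = 75 + q → q* = 6, p* = 81.
At the floor p = 104, quantity demanded = (111 − 104)/5 = 1.4.
Sellers' marginal cost at q' = 1.4: 75 + 1·1.4 = 76.4.
Δq = 6 − 1.4 = 4.6; wedge = 104 − 76.4 = 27.6.
Deadweight loss = ½ × 4.6 × 27.6 = 63.48.

63.48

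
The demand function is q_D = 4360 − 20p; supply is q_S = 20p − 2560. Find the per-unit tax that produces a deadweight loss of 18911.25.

61.5

In inverse form: demand p = 218 − 0.05q, supply p = 128 + 0.05q.
Competitive equilibrium: 218 − 0.05q = 128 + 0.05q → q* = 900, p* = 173.
A tax t gives Δq = t/0.1 and wedge t, so DWL = t²/0.2.
t²/0.2 = 18911.25 → t² = 3782.25 → t = 61.5.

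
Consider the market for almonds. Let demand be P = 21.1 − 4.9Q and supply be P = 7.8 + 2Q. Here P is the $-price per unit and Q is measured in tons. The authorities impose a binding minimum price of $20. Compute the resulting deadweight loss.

$10.01

Competitive equilibrium: 21.1 − 4.9Q = 7.8 + 2Q → Q* = 1.9275, P* = 11.6551.
At the floor P = 20, quantity demanded = (21.1 − 20)/4.9 = 0.2245.
Sellers' marginal cost at Q' = 0.2245: 7.8 + 2·0.2245 = 8.249.
ΔQ = 1.9275 − 0.2245 = 1.703; wedge = 20 − 8.249 = 11.751.
DWL = ½ × 1.703 × 11.751 = $10.01.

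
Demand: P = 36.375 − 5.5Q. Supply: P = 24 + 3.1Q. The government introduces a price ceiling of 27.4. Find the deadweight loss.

Competitive equilibrium: 36.375 − 5.5Q = 24 + 3.1Q → Q* = 1.439, P* = 28.4608.
At the ceiling P = 27.4, quantity supplied = (27.4 − 24)/3.1 = 1.0968.
Willingness to pay at Q' = 1.0968: 36.375 − 5.5·1.0968 = 30.3426.
ΔQ = 1.439 − 1.0968 = 0.3422; wedge = 30.3426 − 27.4 = 2.9426.
DWL = ½ × 0.3422 × 2.9426 = 0.50.

0.50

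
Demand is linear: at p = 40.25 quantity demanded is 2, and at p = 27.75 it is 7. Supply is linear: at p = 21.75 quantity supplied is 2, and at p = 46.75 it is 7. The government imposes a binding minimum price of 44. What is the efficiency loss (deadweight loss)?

Demand slope = (27.75 − 40.25)/(7 − 2) = −2.5, so p = 45.25 − 2.5q.
Supply slope = (46.75 − 21.75)/(7 − 2) = 5, so p = 11.75 + 5q.
Competitive equilibrium: 45.25 − 2.5q = 11.75 + 5q → q* = 4.4667, p* = 34.0833.
At the floor p = 44, quantity demanded = (45.25 − 44)/2.5 = 0.5.
Sellers' marginal cost at q' = 0.5: 11.75 + 5·0.5 = 14.25.
Δq = 4.4667 − 0.5 = 3.9667; wedge = 44 − 14.25 = 29.75.
Welfare loss = ½ × 3.9667 × 29.75 = 59.

59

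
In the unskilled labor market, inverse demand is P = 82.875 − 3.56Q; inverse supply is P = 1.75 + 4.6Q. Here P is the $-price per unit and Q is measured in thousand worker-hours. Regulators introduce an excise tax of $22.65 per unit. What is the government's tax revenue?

$162.31 thousand

Competitive equilibrium: 82.875 − 3.56Q = 1.75 + 4.6Q → Q* = 9.9418, P* = 47.4822.
With the tax, the buyer price exceeds the seller price by 22.65: (82.875 − 3.56Q) − (1.75 + 4.6Q) = 22.65 → Q' = 7.1661.
Tax revenue = 22.65 × 7.1661 = $162.31 thousand.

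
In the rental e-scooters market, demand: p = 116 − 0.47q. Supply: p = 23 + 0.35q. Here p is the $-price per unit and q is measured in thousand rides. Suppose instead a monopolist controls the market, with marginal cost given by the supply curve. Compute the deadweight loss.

Competitive equilibrium: 116 − 0.47q = 23 + 0.35q → q* = 113.4146, p* = 62.6951.
Marginal revenue: MR = 116 − 0.94q. Set MR = MC: 116 − 0.94q = 23 + 0.35q → q_m = 72.093.
Price p_m = 116 − 0.47·72.093 = 82.1163; MC(q_m) = 23 + 0.35·72.093 = 48.2326.
Competitive q* = 113.4146, so Δq = 41.3216; wedge = 82.1163 − 48.2326 = 33.8837.
DWL = ½ × 41.3216 × 33.8837 = $700.06 thousand.

$700.06 thousand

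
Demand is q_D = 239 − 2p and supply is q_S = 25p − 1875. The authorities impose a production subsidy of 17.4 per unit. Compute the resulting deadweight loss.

280.33

In inverse form: demand p = 119.5 − 0.5q, supply p = 75 + 0.04q.
Competitive equilibrium: 119.5 − 0.5q = 75 + 0.04q → q* = 82.4074, p* = 78.2963.
The subsidy lowers effective supply by 17.4: p = 57.6 + 0.04q.
New quantity: 119.5 − 0.5q = 57.6 + 0.04q → q' = 114.6296.
Overproduction Δq = 114.6296 − 82.4074 = 32.2222; wedge = subsidy = 17.4.
Welfare loss = ½ × 32.2222 × 17.4 = 280.33.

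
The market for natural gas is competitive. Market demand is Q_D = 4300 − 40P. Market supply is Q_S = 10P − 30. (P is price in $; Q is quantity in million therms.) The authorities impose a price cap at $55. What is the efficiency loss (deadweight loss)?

$6241 million

In inverse form: demand P = 107.5 − 0.025Q, supply P = 3 + 0.1Q.
Competitive equilibrium: 107.5 − 0.025Q = 3 + 0.1Q → Q* = 836, P* = 86.6.
At the ceiling P = 55, quantity supplied = (55 − 3)/0.1 = 520.
Willingness to pay at Q' = 520: 107.5 − 0.025·520 = 94.5.
ΔQ = 836 − 520 = 316; wedge = 94.5 − 55 = 39.5.
Welfare loss = ½ × 316 × 39.5 = $6241 million.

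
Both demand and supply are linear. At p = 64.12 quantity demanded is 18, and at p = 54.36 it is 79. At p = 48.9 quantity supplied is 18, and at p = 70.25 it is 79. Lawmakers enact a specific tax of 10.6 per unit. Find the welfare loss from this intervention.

110.16

Demand slope = (54.36 − 64.12)/(79 − 18) = −0.16, so p = 67 − 0.16q.
Supply slope = (70.25 − 48.9)/(79 − 18) = 0.35, so p = 42.6 + 0.35q.
Competitive equilibrium: 67 − 0.16q = 42.6 + 0.35q → q* = 47.8431, p* = 59.3451.
With the tax, the buyer price exceeds the seller price by 10.6: (67 − 0.16q) − (42.6 + 0.35q) = 10.6 → q' = 27.0588.
Δq = 47.8431 − 27.0588 = 20.7843; the wedge equals the tax, 10.6.
Deadweight loss = ½ × 20.7843 × 10.6 = 110.16.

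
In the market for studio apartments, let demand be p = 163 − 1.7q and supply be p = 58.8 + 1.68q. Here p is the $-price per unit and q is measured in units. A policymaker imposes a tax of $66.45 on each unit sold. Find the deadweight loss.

Competitive equilibrium: 163 − 1.7q = 58.8 + 1.68q → q* = 30.8284, p* = 110.5917.
With the tax, the buyer price exceeds the seller price by 66.45: (163 − 1.7q) − (58.8 + 1.68q) = 66.45 → q' = 11.1686.
Δq = 30.8284 − 11.1686 = 19.6598; the wedge equals the tax, 66.45.
Welfare loss = ½ × 19.6598 × 66.45 = $653.20.

$653.20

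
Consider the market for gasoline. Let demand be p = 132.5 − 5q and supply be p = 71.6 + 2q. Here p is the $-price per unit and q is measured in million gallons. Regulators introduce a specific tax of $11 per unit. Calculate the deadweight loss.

Competitive equilibrium: 132.5 − 5q = 71.6 + 2q → q* = 8.7, p* = 89.
With the tax, the buyer price exceeds the seller price by 11: (132.5 − 5q) − (71.6 + 2q) = 11 → q' = 7.1286.
Δq = 8.7 − 7.1286 = 1.5714; the wedge equals the tax, 11.
Welfare loss = ½ × 1.5714 × 11 = $8.64 million.

$8.64 million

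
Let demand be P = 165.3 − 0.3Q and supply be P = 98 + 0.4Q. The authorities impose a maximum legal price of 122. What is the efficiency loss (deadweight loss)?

Competitive equilibrium: 165.3 − 0.3Q = 98 + 0.4Q → Q* = 96.1429, P* = 136.4571.
At the ceiling P = 122, quantity supplied = (122 − 98)/0.4 = 60.
Willingness to pay at Q' = 60: 165.3 − 0.3·60 = 147.3.
ΔQ = 96.1429 − 60 = 36.1429; wedge = 147.3 − 122 = 25.3.
Welfare loss = ½ × 36.1429 × 25.3 = 457.21.

457.21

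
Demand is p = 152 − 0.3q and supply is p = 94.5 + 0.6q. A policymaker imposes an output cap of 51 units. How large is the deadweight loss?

Competitive equilibrium: 152 − 0.3q = 94.5 + 0.6q → q* = 63.8889, p* = 132.8333.
At q = 51: demand price = 152 − 0.3·51 = 136.7; supply price = 94.5 + 0.6·51 = 125.1.
Δq = 63.8889 − 51 = 12.8889; wedge = 136.7 − 125.1 = 11.6.
The triangle = ½ × 12.8889 × 11.6 = 74.76.

74.76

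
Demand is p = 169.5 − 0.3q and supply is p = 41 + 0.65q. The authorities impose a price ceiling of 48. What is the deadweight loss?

7361.90

Competitive equilibrium: 169.5 − 0.3q = 41 + 0.65q → q* = 135.2632, p* = 128.9211.
At the ceiling p = 48, quantity supplied = (48 − 41)/0.65 = 10.7692.
Willingness to pay at q' = 10.7692: 169.5 − 0.3·10.7692 = 166.2692.
Δq = 135.2632 − 10.7692 = 124.494; wedge = 166.2692 − 48 = 118.2692.
Welfare loss = ½ × 124.494 × 118.2692 = 7361.90.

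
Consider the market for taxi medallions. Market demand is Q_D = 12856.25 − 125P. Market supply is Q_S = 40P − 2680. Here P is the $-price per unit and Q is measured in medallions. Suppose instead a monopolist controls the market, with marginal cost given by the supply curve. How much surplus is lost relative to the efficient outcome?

In inverse form: demand P = 102.85 − 0.008Q, supply P = 67 + 0.025Q.
Competitive equilibrium: 102.85 − 0.008Q = 67 + 0.025Q → Q* = 1086.3636, P* = 94.1591.
Marginal revenue: MR = 102.85 − 0.016Q. Set MR = MC: 102.85 − 0.016Q = 67 + 0.025Q → Q_m = 874.3902.
Price P_m = 102.85 − 0.008·874.3902 = 95.8549; MC(Q_m) = 67 + 0.025·874.3902 = 88.8598.
Competitive Q* = 1086.3636, so ΔQ = 211.9734; wedge = 95.8549 − 88.8598 = 6.9951.
DWL = ½ × 211.9734 × 6.9951 = $741.39.

$741.39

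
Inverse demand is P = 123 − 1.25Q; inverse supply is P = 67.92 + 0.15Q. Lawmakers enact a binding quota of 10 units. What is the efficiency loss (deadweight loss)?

Competitive equilibrium: 123 − 1.25Q = 67.92 + 0.15Q → Q* = 39.3429, P* = 73.8214.
At Q = 10: demand price = 123 − 1.25·10 = 110.5; supply price = 67.92 + 0.15·10 = 69.42.
ΔQ = 39.3429 − 10 = 29.3429; wedge = 110.5 − 69.42 = 41.08.
Deadweight loss = ½ × 29.3429 × 41.08 = 602.70.

602.70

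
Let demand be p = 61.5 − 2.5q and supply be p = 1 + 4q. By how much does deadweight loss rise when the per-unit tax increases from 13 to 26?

Competitive equilibrium: 61.5 − 2.5q = 1 + 4q → q* = 9.3077, p* = 38.2308.
For a per-unit tax t: Δq = t/6.5, so DWL = ½·t·(t/6.5) = t²/13.
At t = 13: DWL = 13. At t = 26: DWL = 52.
Increase = 52 − 13 = 39.

39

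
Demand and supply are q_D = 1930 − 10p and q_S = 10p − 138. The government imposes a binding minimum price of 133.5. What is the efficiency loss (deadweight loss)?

In inverse form: demand p = 193 − 0.1q, supply p = 13.8 + 0.1q.
Competitive equilibrium: 193 − 0.1q = 13.8 + 0.1q → q* = 896, p* = 103.4.
At the floor p = 133.5, quantity demanded = (193 − 133.5)/0.1 = 595.
Sellers' marginal cost at q' = 595: 13.8 + 0.1·595 = 73.3.
Δq = 896 − 595 = 301; wedge = 133.5 − 73.3 = 60.2.
DWL = ½ × 301 × 60.2 = 9060.10.

9060.10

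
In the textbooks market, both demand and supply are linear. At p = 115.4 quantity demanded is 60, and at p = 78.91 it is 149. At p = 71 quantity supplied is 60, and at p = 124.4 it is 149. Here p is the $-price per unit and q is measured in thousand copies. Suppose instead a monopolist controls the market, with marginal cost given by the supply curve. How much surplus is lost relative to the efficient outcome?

Demand slope = (78.91 − 115.4)/(149 − 60) = −0.41, so p = 140 − 0.41q.
Supply slope = (124.4 − 71)/(149 − 60) = 0.6, so p = 35 + 0.6q.
Competitive equilibrium: 140 − 0.41q = 35 + 0.6q → q* = 103.9604, p* = 97.3762.
Marginal revenue: MR = 140 − 0.82q. Set MR = MC: 140 − 0.82q = 35 + 0.6q → q_m = 73.9437.
Price p_m = 140 − 0.41·73.9437 = 109.6831; MC(q_m) = 35 + 0.6·73.9437 = 79.3662.
Competitive q* = 103.9604, so Δq = 30.0167; wedge = 109.6831 − 79.3662 = 30.3169.
The triangle = ½ × 30.0167 × 30.3169 = $455.01 thousand.

$455.01 thousand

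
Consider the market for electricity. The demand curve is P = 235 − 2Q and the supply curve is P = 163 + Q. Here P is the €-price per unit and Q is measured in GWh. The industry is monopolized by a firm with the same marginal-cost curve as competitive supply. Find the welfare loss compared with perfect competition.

Competitive equilibrium: 235 − 2Q = 163 + Q → Q* = 24, P* = 187.
Marginal revenue: MR = 235 − 4Q. Set MR = MC: 235 − 4Q = 163 + Q → Q_m = 14.4.
Price P_m = 235 − 2·14.4 = 206.2; MC(Q_m) = 163 + 1·14.4 = 177.4.
Competitive Q* = 24, so ΔQ = 9.6; wedge = 206.2 − 177.4 = 28.8.
DWL = ½ × 9.6 × 28.8 = €138.24.

€138.24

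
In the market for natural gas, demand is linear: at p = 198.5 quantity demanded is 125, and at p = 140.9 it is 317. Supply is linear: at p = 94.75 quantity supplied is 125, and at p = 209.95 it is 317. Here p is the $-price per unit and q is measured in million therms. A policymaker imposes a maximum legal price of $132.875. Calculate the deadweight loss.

$1204.48 million

Demand slope = (140.9 − 198.5)/(317 − 125) = −0.3, so p = 236 − 0.3q.
Supply slope = (209.95 − 94.75)/(317 − 125) = 0.6, so p = 19.75 + 0.6q.
Competitive equilibrium: 236 − 0.3q = 19.75 + 0.6q → q* = 240.2778, p* = 163.9167.
At the ceiling p = 132.875, quantity supplied = (132.875 − 19.75)/0.6 = 188.5417.
Willingness to pay at q' = 188.5417: 236 − 0.3·188.5417 = 179.4375.
Δq = 240.2778 − 188.5417 = 51.7361; wedge = 179.4375 − 132.875 = 46.5625.
Deadweight loss = ½ × 51.7361 × 46.5625 = $1204.48 million.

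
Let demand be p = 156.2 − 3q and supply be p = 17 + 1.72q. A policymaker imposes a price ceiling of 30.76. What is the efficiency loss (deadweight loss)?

Competitive equilibrium: 156.2 − 3q = 17 + 1.72q → q* = 29.4915, p* = 67.7254.
At the ceiling p = 30.76, quantity supplied = (30.76 − 17)/1.72 = 8.
Willingness to pay at q' = 8: 156.2 − 3·8 = 132.2.
Δq = 29.4915 − 8 = 21.4915; wedge = 132.2 − 30.76 = 101.44.
Deadweight loss = ½ × 21.4915 × 101.44 = 1090.05.

1090.05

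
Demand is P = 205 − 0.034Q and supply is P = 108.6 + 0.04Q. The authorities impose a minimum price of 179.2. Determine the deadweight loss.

10944.77

Competitive equilibrium: 205 − 0.034Q = 108.6 + 0.04Q → Q* = 1302.7027, P* = 160.70811.
At the floor P = 179.2, quantity demanded = (205 − 179.2)/0.034 = 758.82353.
Sellers' marginal cost at Q' = 758.82353: 108.6 + 0.04·758.82353 = 138.95294.
ΔQ = 1302.7027 − 758.82353 = 543.87917; wedge = 179.2 − 138.95294 = 40.24706.
DWL = ½ × 543.87917 × 40.24706 = 10944.77.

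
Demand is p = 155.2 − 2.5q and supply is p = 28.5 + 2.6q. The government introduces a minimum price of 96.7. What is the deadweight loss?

Competitive equilibrium: 155.2 − 2.5q = 28.5 + 2.6q → q* = 24.8431, p* = 93.0922.
At the floor p = 96.7, quantity demanded = (155.2 − 96.7)/2.5 = 23.4.
Sellers' marginal cost at q' = 23.4: 28.5 + 2.6·23.4 = 89.34.
Δq = 24.8431 − 23.4 = 1.4431; wedge = 96.7 − 89.34 = 7.36.
Deadweight loss = ½ × 1.4431 × 7.36 = 5.31.

5.31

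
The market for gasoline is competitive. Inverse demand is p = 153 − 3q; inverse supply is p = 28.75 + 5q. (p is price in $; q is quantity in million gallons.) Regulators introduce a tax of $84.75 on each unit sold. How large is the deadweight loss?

Competitive equilibrium: 153 − 3q = 28.75 + 5q → q* = 15.5313, p* = 106.4063.
With the tax, the buyer price exceeds the seller price by 84.75: (153 − 3q) − (28.75 + 5q) = 84.75 → q' = 4.9375.
Δq = 15.5313 − 4.9375 = 10.5938; the wedge equals the tax, 84.75.
The triangle = ½ × 10.5938 × 84.75 = $448.91 million.

$448.91 million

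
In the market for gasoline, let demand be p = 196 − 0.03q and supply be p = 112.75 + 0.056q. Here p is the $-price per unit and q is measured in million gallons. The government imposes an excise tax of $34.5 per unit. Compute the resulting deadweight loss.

Competitive equilibrium: 196 − 0.03q = 112.75 + 0.056q → q* = 968.0233, p* = 166.9593.
With the tax, the buyer price exceeds the seller price by 34.5: (196 − 0.03q) − (112.75 + 0.056q) = 34.5 → q' = 566.8605.
Δq = 968.0233 − 566.8605 = 401.1628; the wedge equals the tax, 34.5.
Deadweight loss = ½ × 401.1628 × 34.5 = $6920.06 million.

$6920.06 million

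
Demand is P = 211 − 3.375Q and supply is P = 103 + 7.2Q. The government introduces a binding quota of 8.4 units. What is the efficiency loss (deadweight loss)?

17.38

Competitive equilibrium: 211 − 3.375Q = 103 + 7.2Q → Q* = 10.2128, P* = 176.5319.
At Q = 8.4: demand price = 211 − 3.375·8.4 = 182.65; supply price = 103 + 7.2·8.4 = 163.48.
ΔQ = 10.2128 − 8.4 = 1.8128; wedge = 182.65 − 163.48 = 19.17.
Welfare loss = ½ × 1.8128 × 19.17 = 17.38.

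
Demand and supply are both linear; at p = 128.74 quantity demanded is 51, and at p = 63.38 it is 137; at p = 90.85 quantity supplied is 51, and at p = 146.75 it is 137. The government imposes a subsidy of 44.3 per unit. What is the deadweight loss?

695.92

Demand slope = (63.38 − 128.74)/(137 − 51) = −0.76, so p = 167.5 − 0.76q.
Supply slope = (146.75 − 90.85)/(137 − 51) = 0.65, so p = 57.7 + 0.65q.
Competitive equilibrium: 167.5 − 0.76q = 57.7 + 0.65q → q* = 77.8723, p* = 108.317.
The subsidy lowers effective supply by 44.3: p = 13.4 + 0.65q.
New quantity: 167.5 − 0.76q = 13.4 + 0.65q → q' = 109.2908.
Overproduction Δq = 109.2908 − 77.8723 = 31.4185; wedge = subsidy = 44.3.
The triangle = ½ × 31.4185 × 44.3 = 695.92.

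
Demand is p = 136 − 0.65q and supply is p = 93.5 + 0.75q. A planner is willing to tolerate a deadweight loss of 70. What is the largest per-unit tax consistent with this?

Competitive equilibrium: 136 − 0.65q = 93.5 + 0.75q → q* = 30.3571, p* = 116.2679.
A tax t gives Δq = t/1.4 and wedge t, so DWL = t²/2.8.
t²/2.8 = 70 → t² = 196 → t = 14.

14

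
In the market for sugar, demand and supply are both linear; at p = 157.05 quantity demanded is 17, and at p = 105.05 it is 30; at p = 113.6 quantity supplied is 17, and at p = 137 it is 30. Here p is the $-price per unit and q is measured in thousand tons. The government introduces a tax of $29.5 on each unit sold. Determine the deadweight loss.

Demand slope = (105.05 − 157.05)/(30 − 17) = −4, so p = 225.05 − 4q.
Supply slope = (137 − 113.6)/(30 − 17) = 1.8, so p = 83 + 1.8q.
Competitive equilibrium: 225.05 − 4q = 83 + 1.8q → q* = 24.4914, p* = 127.0845.
With the tax, the buyer price exceeds the seller price by 29.5: (225.05 − 4q) − (83 + 1.8q) = 29.5 → q' = 19.4052.
Δq = 24.4914 − 19.4052 = 5.0862; the wedge equals the tax, 29.5.
Deadweight loss = ½ × 5.0862 × 29.5 = $75.02 thousand.

$75.02 thousand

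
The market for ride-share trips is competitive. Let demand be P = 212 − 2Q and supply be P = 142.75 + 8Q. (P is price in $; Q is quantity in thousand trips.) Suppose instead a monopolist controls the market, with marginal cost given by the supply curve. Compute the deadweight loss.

$6.66 thousand

Competitive equilibrium: 212 − 2Q = 142.75 + 8Q → Q* = 6.925, P* = 198.15.
Marginal revenue: MR = 212 − 4Q. Set MR = MC: 212 − 4Q = 142.75 + 8Q → Q_m = 5.7708.
Price P_m = 212 − 2·5.7708 = 200.4584; MC(Q_m) = 142.75 + 8·5.7708 = 188.9164.
Competitive Q* = 6.925, so ΔQ = 1.1542; wedge = 200.4584 − 188.9164 = 11.542.
DWL = ½ × 1.1542 × 11.542 = $6.66 thousand.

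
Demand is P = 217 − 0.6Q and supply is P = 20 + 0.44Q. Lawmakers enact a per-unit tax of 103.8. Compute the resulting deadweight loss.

5180.02

Competitive equilibrium: 217 − 0.6Q = 20 + 0.44Q → Q* = 189.4231, P* = 103.3462.
With the tax, the buyer price exceeds the seller price by 103.8: (217 − 0.6Q) − (20 + 0.44Q) = 103.8 → Q' = 89.6154.
ΔQ = 189.4231 − 89.6154 = 99.8077; the wedge equals the tax, 103.8.
The triangle = ½ × 99.8077 × 103.8 = 5180.02.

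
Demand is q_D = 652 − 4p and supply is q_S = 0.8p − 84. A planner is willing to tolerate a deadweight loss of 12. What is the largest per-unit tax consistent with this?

6

In inverse form: demand p = 163 − 0.25q, supply p = 105 + 1.25q.
Competitive equilibrium: 163 − 0.25q = 105 + 1.25q → q* = 38.6667, p* = 153.3333.
A tax t gives Δq = t/1.5 and wedge t, so DWL = t²/3.
t²/3 = 12 → t² = 36 → t = 6.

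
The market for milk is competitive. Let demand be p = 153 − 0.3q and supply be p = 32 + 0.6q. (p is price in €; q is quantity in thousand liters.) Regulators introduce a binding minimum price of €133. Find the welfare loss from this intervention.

Competitive equilibrium: 153 − 0.3q = 32 + 0.6q → q* = 134.4444, p* = 112.6667.
At the floor p = 133, quantity demanded = (153 − 133)/0.3 = 66.6667.
Sellers' marginal cost at q' = 66.6667: 32 + 0.6·66.6667 = 72.
Δq = 134.4444 − 66.6667 = 67.7777; wedge = 133 − 72 = 61.
DWL = ½ × 67.7777 × 61 = €2067.22 thousand.

€2067.22 thousand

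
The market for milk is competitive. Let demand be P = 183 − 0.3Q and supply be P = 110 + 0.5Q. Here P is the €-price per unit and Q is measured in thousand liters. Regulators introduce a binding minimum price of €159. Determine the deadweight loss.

€50.625 thousand

Competitive equilibrium: 183 − 0.3Q = 110 + 0.5Q → Q* = 91.25, P* = 155.625.
At the floor P = 159, quantity demanded = (183 − 159)/0.3 = 80.
Sellers' marginal cost at Q' = 80: 110 + 0.5·80 = 150.
ΔQ = 91.25 − 80 = 11.25; wedge = 159 − 150 = 9.
DWL = ½ × 11.25 × 9 = €50.625 thousand.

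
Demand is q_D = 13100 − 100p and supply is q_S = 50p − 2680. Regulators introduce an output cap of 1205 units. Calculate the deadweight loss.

In inverse form: demand p = 131 − 0.01q, supply p = 53.6 + 0.02q.
Competitive equilibrium: 131 − 0.01q = 53.6 + 0.02q → q* = 2580, p* = 105.2.
At q = 1205: demand price = 131 − 0.01·1205 = 118.95; supply price = 53.6 + 0.02·1205 = 77.7.
Δq = 2580 − 1205 = 1375; wedge = 118.95 − 77.7 = 41.25.
Welfare loss = ½ × 1375 × 41.25 = 28359.375.

28359.375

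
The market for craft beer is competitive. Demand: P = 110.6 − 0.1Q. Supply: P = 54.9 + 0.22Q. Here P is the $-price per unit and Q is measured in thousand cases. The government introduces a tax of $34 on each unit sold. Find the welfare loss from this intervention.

Competitive equilibrium: 110.6 − 0.1Q = 54.9 + 0.22Q → Q* = 174.0625, P* = 93.1938.
With the tax, the buyer price exceeds the seller price by 34: (110.6 − 0.1Q) − (54.9 + 0.22Q) = 34 → Q' = 67.8125.
ΔQ = 174.0625 − 67.8125 = 106.25; the wedge equals the tax, 34.
Welfare loss = ½ × 106.25 × 34 = $1806.25 thousand.

$1806.25 thousand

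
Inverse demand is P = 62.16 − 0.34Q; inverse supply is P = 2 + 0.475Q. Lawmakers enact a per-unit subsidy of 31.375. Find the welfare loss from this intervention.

603.92

Competitive equilibrium: 62.16 − 0.34Q = 2 + 0.475Q → Q* = 73.816, P* = 37.0626.
The subsidy lowers effective supply by 31.375: P = 0.475Q − 29.375.
New quantity: 62.16 − 0.34Q = 0.475Q − 29.375 → Q' = 112.3129.
Overproduction ΔQ = 112.3129 − 73.816 = 38.4969; wedge = subsidy = 31.375.
Deadweight loss = ½ × 38.4969 × 31.375 = 603.92.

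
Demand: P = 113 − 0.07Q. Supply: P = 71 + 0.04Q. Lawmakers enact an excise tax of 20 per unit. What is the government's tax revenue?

4000

Competitive equilibrium: 113 − 0.07Q = 71 + 0.04Q → Q* = 381.8182, P* = 86.2727.
With the tax, the buyer price exceeds the seller price by 20: (113 − 0.07Q) − (71 + 0.04Q) = 20 → Q' = 200.
Tax revenue = 20 × 200 = 4000.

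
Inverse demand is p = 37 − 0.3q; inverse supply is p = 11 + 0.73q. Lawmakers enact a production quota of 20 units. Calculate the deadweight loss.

14.16

Competitive equilibrium: 37 − 0.3q = 11 + 0.73q → q* = 25.2427, p* = 29.4272.
At q = 20: demand price = 37 − 0.3·20 = 31; supply price = 11 + 0.73·20 = 25.6.
Δq = 25.2427 − 20 = 5.2427; wedge = 31 − 25.6 = 5.4.
Welfare loss = ½ × 5.2427 × 5.4 = 14.16.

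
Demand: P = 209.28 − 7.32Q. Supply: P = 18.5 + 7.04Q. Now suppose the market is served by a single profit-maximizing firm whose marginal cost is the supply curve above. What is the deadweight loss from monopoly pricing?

Competitive equilibrium: 209.28 − 7.32Q = 18.5 + 7.04Q → Q* = 13.2855, P* = 112.03.
Marginal revenue: MR = 209.28 − 14.64Q. Set MR = MC: 209.28 − 14.64Q = 18.5 + 7.04Q → Q_m = 8.7998.
Price P_m = 209.28 − 7.32·8.7998 = 144.8655; MC(Q_m) = 18.5 + 7.04·8.7998 = 80.4506.
Competitive Q* = 13.2855, so ΔQ = 4.4857; wedge = 144.8655 − 80.4506 = 64.4149.
DWL = ½ × 4.4857 × 64.4149 = 144.47.

144.47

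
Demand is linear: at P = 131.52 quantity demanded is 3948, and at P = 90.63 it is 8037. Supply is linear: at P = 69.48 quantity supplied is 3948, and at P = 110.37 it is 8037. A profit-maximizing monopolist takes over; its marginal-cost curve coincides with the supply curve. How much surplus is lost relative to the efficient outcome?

55225

Demand slope = (90.63 − 131.52)/(8037 − 3948) = −0.01, so P = 171 − 0.01Q.
Supply slope = (110.37 − 69.48)/(8037 − 3948) = 0.01, so P = 30 + 0.01Q.
Competitive equilibrium: 171 − 0.01Q = 30 + 0.01Q → Q* = 7050, P* = 100.5.
Marginal revenue: MR = 171 − 0.02Q. Set MR = MC: 171 − 0.02Q = 30 + 0.01Q → Q_m = 4700.
Price P_m = 171 − 0.01·4700 = 124; MC(Q_m) = 30 + 0.01·4700 = 77.
Competitive Q* = 7050, so ΔQ = 2350; wedge = 124 − 77 = 47.
Deadweight loss = ½ × 2350 × 47 = 55225.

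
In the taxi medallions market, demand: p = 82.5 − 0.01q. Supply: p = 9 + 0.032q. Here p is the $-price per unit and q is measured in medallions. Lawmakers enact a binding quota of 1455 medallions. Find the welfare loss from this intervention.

Competitive equilibrium: 82.5 − 0.01q = 9 + 0.032q → q* = 1750, p* = 65.
At q = 1455: demand price = 82.5 − 0.01·1455 = 67.95; supply price = 9 + 0.032·1455 = 55.56.
Δq = 1750 − 1455 = 295; wedge = 67.95 − 55.56 = 12.39.
Deadweight loss = ½ × 295 × 12.39 = $1827.525.

$1827.525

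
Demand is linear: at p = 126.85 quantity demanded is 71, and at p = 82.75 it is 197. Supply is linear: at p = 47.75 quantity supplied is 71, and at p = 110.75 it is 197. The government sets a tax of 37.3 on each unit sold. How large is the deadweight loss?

Demand slope = (82.75 − 126.85)/(197 − 71) = −0.35, so p = 151.7 − 0.35q.
Supply slope = (110.75 − 47.75)/(197 − 71) = 0.5, so p = 12.25 + 0.5q.
Competitive equilibrium: 151.7 − 0.35q = 12.25 + 0.5q → q* = 164.05882, p* = 94.27941.
With the tax, the buyer price exceeds the seller price by 37.3: (151.7 − 0.35q) − (12.25 + 0.5q) = 37.3 → q' = 120.17647.
Δq = 164.05882 − 120.17647 = 43.88235; the wedge equals the tax, 37.3.
Deadweight loss = ½ × 43.88235 × 37.3 = 818.41.

818.41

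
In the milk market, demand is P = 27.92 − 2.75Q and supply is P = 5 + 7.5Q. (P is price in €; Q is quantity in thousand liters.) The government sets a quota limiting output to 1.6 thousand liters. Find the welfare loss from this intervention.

Competitive equilibrium: 27.92 − 2.75Q = 5 + 7.5Q → Q* = 2.2361, P* = 21.7707.
At Q = 1.6: demand price = 27.92 − 2.75·1.6 = 23.52; supply price = 5 + 7.5·1.6 = 17.
ΔQ = 2.2361 − 1.6 = 0.6361; wedge = 23.52 − 17 = 6.52.
The triangle = ½ × 0.6361 × 6.52 = €2.07 thousand.

€2.07 thousand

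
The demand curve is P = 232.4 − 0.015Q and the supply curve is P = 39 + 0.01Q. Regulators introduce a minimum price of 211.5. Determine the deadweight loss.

Competitive equilibrium: 232.4 − 0.015Q = 39 + 0.01Q → Q* = 7736, P* = 116.36.
At the floor P = 211.5, quantity demanded = (232.4 − 211.5)/0.015 = 1393.333333.
Sellers' marginal cost at Q' = 1393.333333: 39 + 0.01·1393.333333 = 52.933333.
ΔQ = 7736 − 1393.333333 = 6342.666667; wedge = 211.5 − 52.933333 = 158.566667.
Welfare loss = ½ × 6342.666667 × 158.566667 = 502867.76.

502867.76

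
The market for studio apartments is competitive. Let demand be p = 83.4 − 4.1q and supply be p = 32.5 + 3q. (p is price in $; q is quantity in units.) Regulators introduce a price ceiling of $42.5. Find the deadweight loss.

$52.23

Competitive equilibrium: 83.4 − 4.1q = 32.5 + 3q → q* = 7.169, p* = 54.007.
At the ceiling p = 42.5, quantity supplied = (42.5 − 32.5)/3 = 3.3333.
Willingness to pay at q' = 3.3333: 83.4 − 4.1·3.3333 = 69.7335.
Δq = 7.169 − 3.3333 = 3.8357; wedge = 69.7335 − 42.5 = 27.2335.
DWL = ½ × 3.8357 × 27.2335 = $52.23.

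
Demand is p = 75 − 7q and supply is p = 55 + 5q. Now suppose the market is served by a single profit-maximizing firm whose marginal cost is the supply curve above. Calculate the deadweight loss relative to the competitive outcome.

2.26

Competitive equilibrium: 75 − 7q = 55 + 5q → q* = 1.6667, p* = 63.3333.
Marginal revenue: MR = 75 − 14q. Set MR = MC: 75 − 14q = 55 + 5q → q_m = 1.0526.
Price p_m = 75 − 7·1.0526 = 67.6318; MC(q_m) = 55 + 5·1.0526 = 60.263.
Competitive q* = 1.6667, so Δq = 0.6141; wedge = 67.6318 − 60.263 = 7.3688.
DWL = ½ × 0.6141 × 7.3688 = 2.26.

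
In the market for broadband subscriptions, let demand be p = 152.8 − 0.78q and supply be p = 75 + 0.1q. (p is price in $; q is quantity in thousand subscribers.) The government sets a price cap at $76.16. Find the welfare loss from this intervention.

Competitive equilibrium: 152.8 − 0.78q = 75 + 0.1q → q* = 88.4091, p* = 83.8409.
At the ceiling p = 76.16, quantity supplied = (76.16 − 75)/0.1 = 11.6.
Willingness to pay at q' = 11.6: 152.8 − 0.78·11.6 = 143.752.
Δq = 88.4091 − 11.6 = 76.8091; wedge = 143.752 − 76.16 = 67.592.
Welfare loss = ½ × 76.8091 × 67.592 = $2595.84 thousand.

$2595.84 thousand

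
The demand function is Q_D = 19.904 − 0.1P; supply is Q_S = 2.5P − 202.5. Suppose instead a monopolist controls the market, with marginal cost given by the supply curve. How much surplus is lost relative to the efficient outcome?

160.97

In inverse form: demand P = 199.04 − 10Q, supply P = 81 + 0.4Q.
Competitive equilibrium: 199.04 − 10Q = 81 + 0.4Q → Q* = 11.35, P* = 85.54.
Marginal revenue: MR = 199.04 − 20Q. Set MR = MC: 199.04 − 20Q = 81 + 0.4Q → Q_m = 5.78627.
Price P_m = 199.04 − 10·5.78627 = 141.1773; MC(Q_m) = 81 + 0.4·5.78627 = 83.31451.
Competitive Q* = 11.35, so ΔQ = 5.56373; wedge = 141.1773 − 83.31451 = 57.86279.
Welfare loss = ½ × 5.56373 × 57.86279 = 160.97.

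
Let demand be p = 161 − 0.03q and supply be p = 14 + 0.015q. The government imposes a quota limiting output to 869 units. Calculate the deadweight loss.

Competitive equilibrium: 161 − 0.03q = 14 + 0.015q → q* = 3266.6667, p* = 63.
At q = 869: demand price = 161 − 0.03·869 = 134.93; supply price = 14 + 0.015·869 = 27.035.
Δq = 3266.6667 − 869 = 2397.6667; wedge = 134.93 − 27.035 = 107.895.
DWL = ½ × 2397.6667 × 107.895 = 129348.12.

129348.12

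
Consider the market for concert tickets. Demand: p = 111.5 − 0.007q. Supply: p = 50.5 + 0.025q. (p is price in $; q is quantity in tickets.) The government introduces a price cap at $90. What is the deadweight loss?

$1703.025

Competitive equilibrium: 111.5 − 0.007q = 50.5 + 0.025q → q* = 1906.25, p* = 98.1563.
At the ceiling p = 90, quantity supplied = (90 − 50.5)/0.025 = 1580.
Willingness to pay at q' = 1580: 111.5 − 0.007·1580 = 100.44.
Δq = 1906.25 − 1580 = 326.25; wedge = 100.44 − 90 = 10.44.
The triangle = ½ × 326.25 × 10.44 = $1703.025.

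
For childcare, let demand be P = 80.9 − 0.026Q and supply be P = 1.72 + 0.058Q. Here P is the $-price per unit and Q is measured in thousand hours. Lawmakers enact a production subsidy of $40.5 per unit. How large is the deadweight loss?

Competitive equilibrium: 80.9 − 0.026Q = 1.72 + 0.058Q → Q* = 942.619, P* = 56.3919.
The subsidy lowers effective supply by 40.5: P = 0.058Q − 38.78.
New quantity: 80.9 − 0.026Q = 0.058Q − 38.78 → Q' = 1424.7619.
Overproduction ΔQ = 1424.7619 − 942.619 = 482.1429; wedge = subsidy = 40.5.
Deadweight loss = ½ × 482.1429 × 40.5 = $9763.39 thousand.

$9763.39 thousand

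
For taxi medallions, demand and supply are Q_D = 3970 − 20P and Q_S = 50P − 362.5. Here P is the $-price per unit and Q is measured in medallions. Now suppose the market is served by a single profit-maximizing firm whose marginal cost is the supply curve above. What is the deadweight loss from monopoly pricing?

In inverse form: demand P = 198.5 − 0.05Q, supply P = 7.25 + 0.02Q.
Competitive equilibrium: 198.5 − 0.05Q = 7.25 + 0.02Q → Q* = 2732.1429, P* = 61.8929.
Marginal revenue: MR = 198.5 − 0.1Q. Set MR = MC: 198.5 − 0.1Q = 7.25 + 0.02Q → Q_m = 1593.75.
Price P_m = 198.5 − 0.05·1593.75 = 118.8125; MC(Q_m) = 7.25 + 0.02·1593.75 = 39.125.
Competitive Q* = 2732.1429, so ΔQ = 1138.3929; wedge = 118.8125 − 39.125 = 79.6875.
Welfare loss = ½ × 1138.3929 × 79.6875 = $45357.84.

$45357.84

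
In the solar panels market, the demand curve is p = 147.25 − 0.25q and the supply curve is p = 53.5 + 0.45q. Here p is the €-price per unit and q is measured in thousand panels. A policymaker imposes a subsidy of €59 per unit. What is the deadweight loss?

€2486.43 thousand

Competitive equilibrium: 147.25 − 0.25q = 53.5 + 0.45q → q* = 133.9286, p* = 113.7679.
The subsidy lowers effective supply by 59: p = 0.45q − 5.5.
New quantity: 147.25 − 0.25q = 0.45q − 5.5 → q' = 218.2143.
Overproduction Δq = 218.2143 − 133.9286 = 84.2857; wedge = subsidy = 59.
Deadweight loss = ½ × 84.2857 × 59 = €2486.43 thousand.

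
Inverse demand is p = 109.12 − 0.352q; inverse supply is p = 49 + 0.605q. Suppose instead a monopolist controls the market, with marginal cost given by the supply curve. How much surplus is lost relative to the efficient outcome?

136.55

Competitive equilibrium: 109.12 − 0.352q = 49 + 0.605q → q* = 62.8213, p* = 87.0069.
Marginal revenue: MR = 109.12 − 0.704q. Set MR = MC: 109.12 − 0.704q = 49 + 0.605q → q_m = 45.9282.
Price p_m = 109.12 − 0.352·45.9282 = 92.9533; MC(q_m) = 49 + 0.605·45.9282 = 76.7866.
Competitive q* = 62.8213, so Δq = 16.8931; wedge = 92.9533 − 76.7866 = 16.1667.
Welfare loss = ½ × 16.8931 × 16.1667 = 136.55.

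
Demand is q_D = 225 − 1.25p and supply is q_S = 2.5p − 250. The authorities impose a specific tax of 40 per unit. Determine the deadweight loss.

666.67

In inverse form: demand p = 180 − 0.8q, supply p = 100 + 0.4q.
Competitive equilibrium: 180 − 0.8q = 100 + 0.4q → q* = 66.6667, p* = 126.6667.
With the tax, the buyer price exceeds the seller price by 40: (180 − 0.8q) − (100 + 0.4q) = 40 → q' = 33.3333.
Δq = 66.6667 − 33.3333 = 33.3334; the wedge equals the tax, 40.
The triangle = ½ × 33.3334 × 40 = 666.67.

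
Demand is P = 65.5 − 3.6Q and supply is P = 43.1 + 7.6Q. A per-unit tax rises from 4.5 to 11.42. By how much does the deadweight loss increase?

4.92

Competitive equilibrium: 65.5 − 3.6Q = 43.1 + 7.6Q → Q* = 2, P* = 58.3.
For a per-unit tax t: ΔQ = t/11.2, so DWL = ½·t·(t/11.2) = t²/22.4.
At t = 4.5: DWL = 0.904. At t = 11.42: DWL = 5.822.
Increase = 5.822 − 0.904 = 4.92.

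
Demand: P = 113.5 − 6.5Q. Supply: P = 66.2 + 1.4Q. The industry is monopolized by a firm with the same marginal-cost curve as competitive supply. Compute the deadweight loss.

Competitive equilibrium: 113.5 − 6.5Q = 66.2 + 1.4Q → Q* = 5.9873, P* = 74.5823.
Marginal revenue: MR = 113.5 − 13Q. Set MR = MC: 113.5 − 13Q = 66.2 + 1.4Q → Q_m = 3.2847.
Price P_m = 113.5 − 6.5·3.2847 = 92.1495; MC(Q_m) = 66.2 + 1.4·3.2847 = 70.7986.
Competitive Q* = 5.9873, so ΔQ = 2.7026; wedge = 92.1495 − 70.7986 = 21.3509.
Deadweight loss = ½ × 2.7026 × 21.3509 = 28.85.

28.85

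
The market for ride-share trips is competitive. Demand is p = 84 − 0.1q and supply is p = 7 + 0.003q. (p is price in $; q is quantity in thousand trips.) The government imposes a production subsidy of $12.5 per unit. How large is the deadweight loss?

$758.50 thousand

Competitive equilibrium: 84 − 0.1q = 7 + 0.003q → q* = 747.5728, p* = 9.2427.
The subsidy lowers effective supply by 12.5: p = 0.003q − 5.5.
New quantity: 84 − 0.1q = 0.003q − 5.5 → q' = 868.932.
Overproduction Δq = 868.932 − 747.5728 = 121.3592; wedge = subsidy = 12.5.
Welfare loss = ½ × 121.3592 × 12.5 = $758.50 thousand.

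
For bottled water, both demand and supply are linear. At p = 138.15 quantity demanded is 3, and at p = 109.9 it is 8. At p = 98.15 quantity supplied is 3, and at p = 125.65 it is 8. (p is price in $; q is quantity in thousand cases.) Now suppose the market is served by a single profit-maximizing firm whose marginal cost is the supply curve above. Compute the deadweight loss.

Demand slope = (109.9 − 138.15)/(8 − 3) = −5.65, so p = 155.1 − 5.65q.
Supply slope = (125.65 − 98.15)/(8 − 3) = 5.5, so p = 81.65 + 5.5q.
Competitive equilibrium: 155.1 − 5.65q = 81.65 + 5.5q → q* = 6.5874, p* = 117.8809.
Marginal revenue: MR = 155.1 − 11.3q. Set MR = MC: 155.1 − 11.3q = 81.65 + 5.5q → q_m = 4.372.
Price p_m = 155.1 − 5.65·4.372 = 130.3982; MC(q_m) = 81.65 + 5.5·4.372 = 105.696.
Competitive q* = 6.5874, so Δq = 2.2154; wedge = 130.3982 − 105.696 = 24.7022.
The triangle = ½ × 2.2154 × 24.7022 = $27.36 thousand.

$27.36 thousand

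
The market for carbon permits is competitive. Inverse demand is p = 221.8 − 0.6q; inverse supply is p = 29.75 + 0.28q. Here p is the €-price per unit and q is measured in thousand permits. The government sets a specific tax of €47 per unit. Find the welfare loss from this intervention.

Competitive equilibrium: 221.8 − 0.6q = 29.75 + 0.28q → q* = 218.2386, p* = 90.8568.
With the tax, the buyer price exceeds the seller price by 47: (221.8 − 0.6q) − (29.75 + 0.28q) = 47 → q' = 164.8295.
Δq = 218.2386 − 164.8295 = 53.4091; the wedge equals the tax, 47.
Deadweight loss = ½ × 53.4091 × 47 = €1255.11 thousand.

€1255.11 thousand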